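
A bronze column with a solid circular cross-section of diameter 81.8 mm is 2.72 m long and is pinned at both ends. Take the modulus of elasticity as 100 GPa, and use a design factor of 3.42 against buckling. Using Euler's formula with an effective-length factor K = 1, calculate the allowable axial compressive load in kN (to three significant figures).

P_allow = 85.7 kN

I = πd⁴/64 = π×81.8⁴/64 = 2.198×10^6 mm⁴.
Effective length L_e = KL = 1×2.72 m = 2720 mm.
Euler critical load P_cr = π²EI/L_e² = π²×100000×2.198×10^6/2720² = 293200 N.
P_allow = P_cr/n = 293200/3.42 = 85730 N.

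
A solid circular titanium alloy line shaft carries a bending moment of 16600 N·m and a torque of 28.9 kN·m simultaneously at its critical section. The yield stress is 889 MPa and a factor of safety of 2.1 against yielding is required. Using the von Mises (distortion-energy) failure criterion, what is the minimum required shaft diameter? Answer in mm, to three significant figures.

d = 89.7 mm

σ_allow = σ_y/n = 889/2.1 = 423.3 MPa.
For a solid shaft σ_b = 32M/(πd³) and τ = 16T/(πd³), so the von Mises stress is σ' = (16/πd³)·√(4M²+3T²).
√(4M²+3T²) = √(4×(1.660×10^7)² + 3×(2.890×10^7)²) = 6.007×10^7 N·mm.
d³ = 16×6.007×10^7/(π×423.3) = 722600 mm³.
d = 89.74 mm.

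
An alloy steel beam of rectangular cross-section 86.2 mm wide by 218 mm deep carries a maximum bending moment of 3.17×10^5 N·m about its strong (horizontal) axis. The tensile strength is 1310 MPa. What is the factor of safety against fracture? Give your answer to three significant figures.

Section modulus S = bh²/6 = 86.2×218²/6 = 682800 mm³.
σ = M/S = 3.1700×10^8/682800 = 464.3 MPa.
n = 1310/464.3 = 2.822.

n = 2.82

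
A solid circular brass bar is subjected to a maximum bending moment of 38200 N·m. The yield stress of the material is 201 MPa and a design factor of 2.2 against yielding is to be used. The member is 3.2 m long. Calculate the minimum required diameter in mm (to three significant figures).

d = 162 mm

σ_allow = 201/2.2 = 91.36 MPa.
For a solid circular section σ = 32M/(πd³), so d³ = 32M/(π σ_allow) = 32×3.8200×10^7/(π×91.36) = 4.259×10^6 mm³.
d = 162.1 mm.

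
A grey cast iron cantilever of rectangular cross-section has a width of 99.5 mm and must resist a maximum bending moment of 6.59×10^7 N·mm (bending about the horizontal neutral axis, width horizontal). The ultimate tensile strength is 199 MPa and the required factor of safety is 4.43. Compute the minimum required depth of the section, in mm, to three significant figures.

σ_allow = 199/4.43 = 44.92 MPa.
For a rectangular section σ = 6M/(bh²), so h² = 6M/(b σ_allow) = 6×6.5900×10^7/(99.5×44.92) = 88460 mm².
h = 297.4 mm.

h = 297 mm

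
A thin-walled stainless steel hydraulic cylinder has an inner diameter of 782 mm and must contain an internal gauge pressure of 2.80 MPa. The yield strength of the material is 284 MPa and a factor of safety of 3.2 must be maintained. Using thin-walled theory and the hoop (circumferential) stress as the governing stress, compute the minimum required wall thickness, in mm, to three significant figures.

σ_allow = 284/3.2 = 88.75 MPa.
Hoop stress σ_h = pD/(2t), so t = pD/(2σ_allow) = 2.80×782/(2×88.75) = 12.34 mm.

t = 12.3 mm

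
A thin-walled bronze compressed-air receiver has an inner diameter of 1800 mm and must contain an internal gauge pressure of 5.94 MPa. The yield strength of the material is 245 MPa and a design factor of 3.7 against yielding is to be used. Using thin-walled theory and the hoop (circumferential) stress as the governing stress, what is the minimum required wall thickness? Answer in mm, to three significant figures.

σ_allow = 245/3.7 = 66.22 MPa.
Hoop stress σ_h = pD/(2t), so t = pD/(2σ_allow) = 5.94×1800/(2×66.22) = 80.74 mm.

t = 80.7 mm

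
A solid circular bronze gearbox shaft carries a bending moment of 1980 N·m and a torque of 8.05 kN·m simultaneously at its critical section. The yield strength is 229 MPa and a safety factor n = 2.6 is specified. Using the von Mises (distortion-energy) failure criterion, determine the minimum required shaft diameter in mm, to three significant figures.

d = 94.3 mm

σ_allow = σ_y/n = 229/2.6 = 88.08 MPa.
For a solid shaft σ_b = 32M/(πd³) and τ = 16T/(πd³), so the von Mises stress is σ' = (16/πd³)·√(4M²+3T²).
√(4M²+3T²) = √(4×(1.980×10^6)² + 3×(8.050×10^6)²) = 1.449×10^7 N·mm.
d³ = 16×1.449×10^7/(π×88.08) = 838100 mm³.
d = 94.28 mm.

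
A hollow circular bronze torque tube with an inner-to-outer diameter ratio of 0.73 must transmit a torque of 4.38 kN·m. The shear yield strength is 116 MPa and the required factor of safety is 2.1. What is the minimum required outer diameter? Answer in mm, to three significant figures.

τ_allow = 116/2.1 = 55.24 MPa.
For a hollow shaft τ = 16T/[πd_o³(1−k⁴)] with k = 0.73, so 1−k⁴ = 0.7160.
d_o³ = 16T/[π τ_allow (1−k⁴)] = 16×4380000/(π×55.24×0.7160) = 564000 mm³.
d_o = 82.62 mm.

d_o = 82.6 mm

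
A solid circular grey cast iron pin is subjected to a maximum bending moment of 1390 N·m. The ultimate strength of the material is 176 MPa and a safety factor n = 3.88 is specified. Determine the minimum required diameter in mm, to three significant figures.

d = 67.8 mm

σ_allow = 176/3.88 = 45.36 MPa.
For a solid circular section σ = 32M/(πd³), so d³ = 32M/(π σ_allow) = 32×1390000/(π×45.36) = 312100 mm³.
d = 67.83 mm.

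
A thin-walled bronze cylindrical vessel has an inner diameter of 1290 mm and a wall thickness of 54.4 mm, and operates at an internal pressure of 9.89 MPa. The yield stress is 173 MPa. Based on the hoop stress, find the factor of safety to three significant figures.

σ_h = pD/(2t) = 9.89×1290/(2×54.4) = 117.3 MPa.
n = 173/117.3 = 1.475.

n = 1.48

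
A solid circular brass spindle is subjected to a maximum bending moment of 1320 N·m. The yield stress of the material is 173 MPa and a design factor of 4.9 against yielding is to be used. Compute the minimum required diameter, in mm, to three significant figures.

d = 72.5 mm

σ_allow = 173/4.9 = 35.31 MPa.
For a solid circular section σ = 32M/(πd³), so d³ = 32M/(π σ_allow) = 32×1320000/(π×35.31) = 380800 mm³.
d = 72.48 mm.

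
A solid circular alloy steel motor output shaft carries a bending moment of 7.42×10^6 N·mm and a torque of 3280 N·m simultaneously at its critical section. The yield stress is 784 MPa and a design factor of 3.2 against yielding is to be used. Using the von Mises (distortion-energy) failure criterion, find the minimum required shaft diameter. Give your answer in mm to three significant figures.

σ_allow = σ_y/n = 784/3.2 = 245.0 MPa.
For a solid shaft σ_b = 32M/(πd³) and τ = 16T/(πd³), so the von Mises stress is σ' = (16/πd³)·√(4M²+3T²).
√(4M²+3T²) = √(4×(7.420×10^6)² + 3×(3.280×10^6)²) = 1.589×10^7 N·mm.
d³ = 16×1.589×10^7/(π×245.0) = 330300 mm³.
d = 69.13 mm.

d = 69.1 mm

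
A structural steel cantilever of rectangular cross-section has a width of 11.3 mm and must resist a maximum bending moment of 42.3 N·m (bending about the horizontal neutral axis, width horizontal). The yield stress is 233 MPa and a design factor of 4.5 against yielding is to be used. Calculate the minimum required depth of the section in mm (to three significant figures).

σ_allow = 233/4.5 = 51.78 MPa.
For a rectangular section σ = 6M/(bh²), so h² = 6M/(b σ_allow) = 6×42300/(11.3×51.78) = 433.8 mm².
h = 20.83 mm.

h = 20.8 mm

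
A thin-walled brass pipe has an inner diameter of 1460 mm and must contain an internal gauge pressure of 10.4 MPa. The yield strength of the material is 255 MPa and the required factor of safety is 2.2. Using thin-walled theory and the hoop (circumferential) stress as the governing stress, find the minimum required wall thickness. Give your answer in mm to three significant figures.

σ_allow = 255/2.2 = 115.9 MPa.
Hoop stress σ_h = pD/(2t), so t = pD/(2σ_allow) = 10.4×1460/(2×115.9) = 65.50 mm.

t = 65.5 mm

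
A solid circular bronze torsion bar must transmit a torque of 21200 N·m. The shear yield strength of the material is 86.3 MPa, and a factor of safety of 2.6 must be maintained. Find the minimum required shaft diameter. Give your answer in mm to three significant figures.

Allowable shear stress τ_allow = 86.3/2.6 = 33.19 MPa.
For a solid shaft τ = 16T/(πd³), so d³ = 16T/(π τ_allow) = 16×2.1200×10^7/(π×33.19) = 3.253×10^6 mm³.
d = (3.253×10^6)^(1/3) = 148.2 mm.

d = 148 mm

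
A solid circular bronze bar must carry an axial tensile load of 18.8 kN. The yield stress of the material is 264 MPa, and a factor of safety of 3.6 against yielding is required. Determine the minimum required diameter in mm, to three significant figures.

d = 18.1 mm

Allowable stress σ_allow = 264/3.6 = 73.33 MPa.
Required area A = F/σ_allow = 18800/73.33 = 256.4 mm².
A = πd²/4 → d = √(4A/π) = 18.07 mm.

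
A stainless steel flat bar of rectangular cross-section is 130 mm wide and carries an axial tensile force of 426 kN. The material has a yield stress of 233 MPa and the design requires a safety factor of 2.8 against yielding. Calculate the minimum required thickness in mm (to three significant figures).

σ_allow = 233/2.8 = 83.21 MPa.
Required area A = F/σ_allow = 426000/83.21 = 5119 mm².
t = A/w = 5119/130 = 39.38 mm.

t = 39.4 mm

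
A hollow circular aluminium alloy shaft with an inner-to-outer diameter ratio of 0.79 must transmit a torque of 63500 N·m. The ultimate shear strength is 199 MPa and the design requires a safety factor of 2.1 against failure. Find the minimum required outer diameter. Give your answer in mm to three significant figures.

τ_allow = 199/2.1 = 94.76 MPa.
For a hollow shaft τ = 16T/[πd_o³(1−k⁴)] with k = 0.79, so 1−k⁴ = 0.6105.
d_o³ = 16T/[π τ_allow (1−k⁴)] = 16×6.3500×10^7/(π×94.76×0.6105) = 5.590×10^6 mm³.
d_o = 177.5 mm.

d_o = 177 mm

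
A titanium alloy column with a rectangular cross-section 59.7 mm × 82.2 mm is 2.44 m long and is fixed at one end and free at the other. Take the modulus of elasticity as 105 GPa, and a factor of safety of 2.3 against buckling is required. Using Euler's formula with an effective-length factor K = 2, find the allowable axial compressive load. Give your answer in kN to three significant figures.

P_allow = 27.6 kN

Buckling occurs about the weak axis: I_min = h·b³/12 = 82.2×59.7³/12 = 1.458×10^6 mm⁴ (b = 59.7 mm is the smaller dimension).
Effective length L_e = KL = 2×2.44 m = 4880 mm.
Euler critical load P_cr = π²EI/L_e² = π²×105000×1.458×10^6/4880² = 63430 N.
P_allow = P_cr/n = 63430/2.3 = 27580 N.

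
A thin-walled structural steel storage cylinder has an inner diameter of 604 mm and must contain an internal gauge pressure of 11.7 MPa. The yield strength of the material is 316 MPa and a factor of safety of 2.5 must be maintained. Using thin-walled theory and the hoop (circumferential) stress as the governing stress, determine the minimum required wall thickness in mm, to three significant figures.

t = 28.0 mm

σ_allow = 316/2.5 = 126.4 MPa.
Hoop stress σ_h = pD/(2t), so t = pD/(2σ_allow) = 11.7×604/(2×126.4) = 27.95 mm.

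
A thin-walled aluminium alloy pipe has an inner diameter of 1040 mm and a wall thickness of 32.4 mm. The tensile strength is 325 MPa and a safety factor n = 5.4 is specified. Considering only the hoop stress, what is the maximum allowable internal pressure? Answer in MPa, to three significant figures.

p_allow = 3.75 MPa

σ_allow = 325/5.4 = 60.19 MPa.
σ_h = pD/(2t) → p_allow = 2σ_allow t/D = 2×60.19×32.4/1040 = 3.750 MPa.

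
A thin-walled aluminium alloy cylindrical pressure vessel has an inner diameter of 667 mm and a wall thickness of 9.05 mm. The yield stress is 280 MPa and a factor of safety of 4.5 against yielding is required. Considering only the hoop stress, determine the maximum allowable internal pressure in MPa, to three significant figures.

σ_allow = 280/4.5 = 62.22 MPa.
σ_h = pD/(2t) → p_allow = 2σ_allow t/D = 2×62.22×9.05/667 = 1.688 MPa.

p_allow = 1.69 MPa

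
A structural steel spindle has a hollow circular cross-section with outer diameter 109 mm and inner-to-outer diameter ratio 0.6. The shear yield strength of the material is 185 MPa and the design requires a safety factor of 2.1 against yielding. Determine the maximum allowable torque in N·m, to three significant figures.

T_allow = 19500 N·m

τ_allow = 185/2.1 = 88.10 MPa.
For a hollow shaft T_allow = τ_allow·πd_o³(1−k⁴)/16 with 1−k⁴ = 0.8704, so πd_o³(1−k⁴)/16 = 221300 mm³.
T_allow = 88.10×221300 = 1.950×10^7 N·mm = 19500 N·m.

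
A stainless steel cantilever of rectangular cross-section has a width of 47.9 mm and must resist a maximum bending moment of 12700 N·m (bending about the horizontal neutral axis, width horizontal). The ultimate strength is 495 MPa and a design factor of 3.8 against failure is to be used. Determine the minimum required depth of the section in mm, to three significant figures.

h = 111 mm

σ_allow = 495/3.8 = 130.3 MPa.
For a rectangular section σ = 6M/(bh²), so h² = 6M/(b σ_allow) = 6×1.2700×10^7/(47.9×130.3) = 12210 mm².
h = 110.5 mm.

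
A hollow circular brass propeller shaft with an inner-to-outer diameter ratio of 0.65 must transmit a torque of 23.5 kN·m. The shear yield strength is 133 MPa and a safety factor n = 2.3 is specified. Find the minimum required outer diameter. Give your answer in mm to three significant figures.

d_o = 136 mm

τ_allow = 133/2.3 = 57.83 MPa.
For a hollow shaft τ = 16T/[πd_o³(1−k⁴)] with k = 0.65, so 1−k⁴ = 0.8215.
d_o³ = 16T/[π τ_allow (1−k⁴)] = 16×2.3500×10^7/(π×57.83×0.8215) = 2.519×10^6 mm³.
d_o = 136.1 mm.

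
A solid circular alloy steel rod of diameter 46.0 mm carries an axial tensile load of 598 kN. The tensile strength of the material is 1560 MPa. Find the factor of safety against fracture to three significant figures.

n = 4.34

A = πd²/4 = 1662 mm².
σ = F/A = 598000/1662 = 359.8 MPa.
n = 1560/359.8 = 4.335.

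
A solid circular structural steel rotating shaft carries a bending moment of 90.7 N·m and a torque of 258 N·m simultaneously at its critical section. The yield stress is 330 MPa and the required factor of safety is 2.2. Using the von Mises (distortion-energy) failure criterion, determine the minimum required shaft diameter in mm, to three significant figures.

d = 25.4 mm

σ_allow = σ_y/n = 330/2.2 = 150.0 MPa.
For a solid shaft σ_b = 32M/(πd³) and τ = 16T/(πd³), so the von Mises stress is σ' = (16/πd³)·√(4M²+3T²).
√(4M²+3T²) = √(4×(90700)² + 3×(258000)²) = 482300 N·mm.
d³ = 16×482300/(π×150.0) = 16380 mm³.
d = 25.39 mm.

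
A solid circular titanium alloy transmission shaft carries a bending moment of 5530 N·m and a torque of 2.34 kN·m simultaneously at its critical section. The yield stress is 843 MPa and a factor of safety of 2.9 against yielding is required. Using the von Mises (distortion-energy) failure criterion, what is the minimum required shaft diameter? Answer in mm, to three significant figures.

σ_allow = σ_y/n = 843/2.9 = 290.7 MPa.
For a solid shaft σ_b = 32M/(πd³) and τ = 16T/(πd³), so the von Mises stress is σ' = (16/πd³)·√(4M²+3T²).
√(4M²+3T²) = √(4×(5.530×10^6)² + 3×(2.340×10^6)²) = 1.178×10^7 N·mm.
d³ = 16×1.178×10^7/(π×290.7) = 206400 mm³.
d = 59.10 mm.

d = 59.1 mm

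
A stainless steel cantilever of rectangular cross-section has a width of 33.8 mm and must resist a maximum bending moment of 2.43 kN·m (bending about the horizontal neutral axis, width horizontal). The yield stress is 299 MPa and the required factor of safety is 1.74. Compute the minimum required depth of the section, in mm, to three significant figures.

h = 50.1 mm

σ_allow = 299/1.74 = 171.8 MPa.
For a rectangular section σ = 6M/(bh²), so h² = 6M/(b σ_allow) = 6×2430000/(33.8×171.8) = 2510 mm².
h = 50.10 mm.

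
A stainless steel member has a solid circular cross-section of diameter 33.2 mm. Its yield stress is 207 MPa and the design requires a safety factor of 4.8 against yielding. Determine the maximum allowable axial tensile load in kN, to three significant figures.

F_allow = 37.3 kN

σ_allow = 207/4.8 = 43.12 MPa.
A = πd²/4 = π×33.2²/4 = 865.7 mm².
F_allow = σ_allow × A = 43.12×865.7 = 37330 N.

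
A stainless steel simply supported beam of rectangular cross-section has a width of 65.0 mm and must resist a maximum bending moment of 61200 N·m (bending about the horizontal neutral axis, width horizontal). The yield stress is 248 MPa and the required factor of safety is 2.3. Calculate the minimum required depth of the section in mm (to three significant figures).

σ_allow = 248/2.3 = 107.8 MPa.
For a rectangular section σ = 6M/(bh²), so h² = 6M/(b σ_allow) = 6×6.1200×10^7/(65.0×107.8) = 52390 mm².
h = 228.9 mm.

h = 229 mm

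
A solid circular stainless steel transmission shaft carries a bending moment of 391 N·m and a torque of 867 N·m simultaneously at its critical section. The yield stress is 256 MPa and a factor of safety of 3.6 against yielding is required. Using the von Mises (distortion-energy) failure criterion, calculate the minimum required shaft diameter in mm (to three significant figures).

d = 49.5 mm

σ_allow = σ_y/n = 256/3.6 = 71.11 MPa.
For a solid shaft σ_b = 32M/(πd³) and τ = 16T/(πd³), so the von Mises stress is σ' = (16/πd³)·√(4M²+3T²).
√(4M²+3T²) = √(4×(391000)² + 3×(867000)²) = 1.693×10^6 N·mm.
d³ = 16×1.693×10^6/(π×71.11) = 121300 mm³.
d = 49.50 mm.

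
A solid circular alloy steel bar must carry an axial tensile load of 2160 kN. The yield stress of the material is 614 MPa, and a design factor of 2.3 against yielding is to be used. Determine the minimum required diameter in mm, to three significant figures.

d = 101 mm

Allowable stress σ_allow = 614/2.3 = 267.0 MPa.
Required area A = F/σ_allow = 2160000/267.0 = 8091 mm².
A = πd²/4 → d = √(4A/π) = 101.5 mm.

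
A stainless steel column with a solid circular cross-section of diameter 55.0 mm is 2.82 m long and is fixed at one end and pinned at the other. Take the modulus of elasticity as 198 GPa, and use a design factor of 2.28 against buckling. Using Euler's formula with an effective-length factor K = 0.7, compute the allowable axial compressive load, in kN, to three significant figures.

P_allow = 98.8 kN

I = πd⁴/64 = π×55.0⁴/64 = 449200 mm⁴.
Effective length L_e = KL = 0.7×2.82 m = 1974 mm.
Euler critical load P_cr = π²EI/L_e² = π²×198000×449200/1974² = 225300 N.
P_allow = P_cr/n = 225300/2.28 = 98800 N.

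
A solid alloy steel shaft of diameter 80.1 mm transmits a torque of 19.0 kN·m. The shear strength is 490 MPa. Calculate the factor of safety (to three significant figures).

n = 2.60

τ = 16T/(πd³) = 16×1.9000×10^7/(π×80.1³) = 188.3 MPa.
n = τ_limit/τ = 490/188.3 = 2.602.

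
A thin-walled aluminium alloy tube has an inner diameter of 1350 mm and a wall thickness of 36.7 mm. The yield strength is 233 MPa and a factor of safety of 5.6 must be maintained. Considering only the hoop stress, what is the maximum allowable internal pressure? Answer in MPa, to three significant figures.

p_allow = 2.26 MPa

σ_allow = 233/5.6 = 41.61 MPa.
σ_h = pD/(2t) → p_allow = 2σ_allow t/D = 2×41.61×36.7/1350 = 2.262 MPa.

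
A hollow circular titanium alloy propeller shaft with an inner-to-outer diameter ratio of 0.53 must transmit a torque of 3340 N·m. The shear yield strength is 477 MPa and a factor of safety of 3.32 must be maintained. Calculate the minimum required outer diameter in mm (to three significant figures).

τ_allow = 477/3.32 = 143.7 MPa.
For a hollow shaft τ = 16T/[πd_o³(1−k⁴)] with k = 0.53, so 1−k⁴ = 0.9211.
d_o³ = 16T/[π τ_allow (1−k⁴)] = 16×3340000/(π×143.7×0.9211) = 128500 mm³.
d_o = 50.47 mm.

d_o = 50.5 mm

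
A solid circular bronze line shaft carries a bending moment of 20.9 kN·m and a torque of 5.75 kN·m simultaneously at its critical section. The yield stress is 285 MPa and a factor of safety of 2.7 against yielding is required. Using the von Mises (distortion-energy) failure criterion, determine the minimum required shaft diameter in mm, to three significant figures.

σ_allow = σ_y/n = 285/2.7 = 105.6 MPa.
For a solid shaft σ_b = 32M/(πd³) and τ = 16T/(πd³), so the von Mises stress is σ' = (16/πd³)·√(4M²+3T²).
√(4M²+3T²) = √(4×(2.090×10^7)² + 3×(5.750×10^6)²) = 4.297×10^7 N·mm.
d³ = 16×4.297×10^7/(π×105.6) = 2.073×10^6 mm³.
d = 127.5 mm.

d = 128 mm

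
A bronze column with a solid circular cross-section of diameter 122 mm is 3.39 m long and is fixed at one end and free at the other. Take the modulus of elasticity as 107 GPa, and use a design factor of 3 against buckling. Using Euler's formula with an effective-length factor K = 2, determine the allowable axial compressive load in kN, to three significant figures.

I = πd⁴/64 = π×122⁴/64 = 1.087×10^7 mm⁴.
Effective length L_e = KL = 2×3.39 m = 6780 mm.
Euler critical load P_cr = π²EI/L_e² = π²×107000×1.087×10^7/6780² = 249800 N.
P_allow = P_cr/n = 249800/3 = 83270 N.

P_allow = 83.3 kN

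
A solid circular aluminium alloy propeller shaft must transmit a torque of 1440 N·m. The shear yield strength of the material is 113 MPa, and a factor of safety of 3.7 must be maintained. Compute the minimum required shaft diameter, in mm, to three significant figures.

d = 62.2 mm

Allowable shear stress τ_allow = 113/3.7 = 30.54 MPa.
For a solid shaft τ = 16T/(πd³), so d³ = 16T/(π τ_allow) = 16×1440000/(π×30.54) = 240100 mm³.
d = (240100)^(1/3) = 62.16 mm.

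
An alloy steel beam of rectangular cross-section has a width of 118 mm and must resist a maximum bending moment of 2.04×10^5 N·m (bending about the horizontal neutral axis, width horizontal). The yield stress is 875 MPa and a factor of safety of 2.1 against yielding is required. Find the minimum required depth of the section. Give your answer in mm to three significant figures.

h = 158 mm

σ_allow = 875/2.1 = 416.7 MPa.
For a rectangular section σ = 6M/(bh²), so h² = 6M/(b σ_allow) = 6×2.0400×10^8/(118×416.7) = 24890 mm².
h = 157.8 mm.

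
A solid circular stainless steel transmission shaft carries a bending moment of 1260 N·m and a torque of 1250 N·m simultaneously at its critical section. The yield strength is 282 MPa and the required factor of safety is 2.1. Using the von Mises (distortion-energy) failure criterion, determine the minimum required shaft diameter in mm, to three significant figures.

σ_allow = σ_y/n = 282/2.1 = 134.3 MPa.
For a solid shaft σ_b = 32M/(πd³) and τ = 16T/(πd³), so the von Mises stress is σ' = (16/πd³)·√(4M²+3T²).
√(4M²+3T²) = √(4×(1.260×10^6)² + 3×(1.250×10^6)²) = 3.322×10^6 N·mm.
d³ = 16×3.322×10^6/(π×134.3) = 126000 mm³.
d = 50.13 mm.

d = 50.1 mm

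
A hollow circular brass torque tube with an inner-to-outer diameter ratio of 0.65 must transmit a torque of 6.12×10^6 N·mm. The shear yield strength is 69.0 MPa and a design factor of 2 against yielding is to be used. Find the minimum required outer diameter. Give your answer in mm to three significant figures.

τ_allow = 69.0/2 = 34.50 MPa.
For a hollow shaft τ = 16T/[πd_o³(1−k⁴)] with k = 0.65, so 1−k⁴ = 0.8215.
d_o³ = 16T/[π τ_allow (1−k⁴)] = 16×6120000/(π×34.50×0.8215) = 1.100×10^6 mm³.
d_o = 103.2 mm.

d_o = 103 mm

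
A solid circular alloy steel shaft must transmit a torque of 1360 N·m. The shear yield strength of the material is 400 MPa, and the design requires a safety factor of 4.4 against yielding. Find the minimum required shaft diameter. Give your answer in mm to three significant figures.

d = 42.4 mm

Allowable shear stress τ_allow = 400/4.4 = 90.91 MPa.
For a solid shaft τ = 16T/(πd³), so d³ = 16T/(π τ_allow) = 16×1360000/(π×90.91) = 76190 mm³.
d = (76190)^(1/3) = 42.39 mm.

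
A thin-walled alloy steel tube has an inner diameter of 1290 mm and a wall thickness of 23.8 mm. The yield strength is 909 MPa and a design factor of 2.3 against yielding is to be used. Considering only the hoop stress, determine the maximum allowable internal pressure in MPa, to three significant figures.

p_allow = 14.6 MPa

σ_allow = 909/2.3 = 395.2 MPa.
σ_h = pD/(2t) → p_allow = 2σ_allow t/D = 2×395.2×23.8/1290 = 14.58 MPa.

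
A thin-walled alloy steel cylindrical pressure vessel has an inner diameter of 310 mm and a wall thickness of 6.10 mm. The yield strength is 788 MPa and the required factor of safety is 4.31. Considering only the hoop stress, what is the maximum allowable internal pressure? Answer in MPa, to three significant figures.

p_allow = 7.20 MPa

σ_allow = 788/4.31 = 182.8 MPa.
σ_h = pD/(2t) → p_allow = 2σ_allow t/D = 2×182.8×6.10/310 = 7.195 MPa.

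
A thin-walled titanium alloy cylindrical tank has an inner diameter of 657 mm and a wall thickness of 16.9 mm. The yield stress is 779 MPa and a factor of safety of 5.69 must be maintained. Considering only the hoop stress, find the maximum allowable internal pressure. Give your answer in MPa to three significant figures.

σ_allow = 779/5.69 = 136.9 MPa.
σ_h = pD/(2t) → p_allow = 2σ_allow t/D = 2×136.9×16.9/657 = 7.043 MPa.

p_allow = 7.04 MPa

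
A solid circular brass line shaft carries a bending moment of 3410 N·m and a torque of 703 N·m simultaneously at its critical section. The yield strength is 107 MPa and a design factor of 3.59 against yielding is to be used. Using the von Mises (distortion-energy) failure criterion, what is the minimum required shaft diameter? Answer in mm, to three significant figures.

d = 106 mm

σ_allow = σ_y/n = 107/3.59 = 29.81 MPa.
For a solid shaft σ_b = 32M/(πd³) and τ = 16T/(πd³), so the von Mises stress is σ' = (16/πd³)·√(4M²+3T²).
√(4M²+3T²) = √(4×(3.410×10^6)² + 3×(703000)²) = 6.928×10^6 N·mm.
d³ = 16×6.928×10^6/(π×29.81) = 1.184×10^6 mm³.
d = 105.8 mm.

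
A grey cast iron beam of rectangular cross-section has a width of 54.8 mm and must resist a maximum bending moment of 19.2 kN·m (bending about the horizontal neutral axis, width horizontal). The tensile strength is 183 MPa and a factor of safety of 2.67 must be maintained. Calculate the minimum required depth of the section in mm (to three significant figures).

h = 175 mm

σ_allow = 183/2.67 = 68.54 MPa.
For a rectangular section σ = 6M/(bh²), so h² = 6M/(b σ_allow) = 6×1.9200×10^7/(54.8×68.54) = 30670 mm².
h = 175.1 mm.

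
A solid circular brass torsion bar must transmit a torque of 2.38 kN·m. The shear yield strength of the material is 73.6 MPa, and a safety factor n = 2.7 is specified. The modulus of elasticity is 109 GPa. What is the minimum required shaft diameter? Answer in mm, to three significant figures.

Allowable shear stress τ_allow = 73.6/2.7 = 27.26 MPa.
For a solid shaft τ = 16T/(πd³), so d³ = 16T/(π τ_allow) = 16×2380000/(π×27.26) = 444700 mm³.
d = (444700)^(1/3) = 76.33 mm.

d = 76.3 mm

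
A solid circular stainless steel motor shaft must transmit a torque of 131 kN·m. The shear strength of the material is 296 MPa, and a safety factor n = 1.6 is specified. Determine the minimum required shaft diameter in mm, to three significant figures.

Allowable shear stress τ_allow = 296/1.6 = 185.0 MPa.
For a solid shaft τ = 16T/(πd³), so d³ = 16T/(π τ_allow) = 16×1.3100×10^8/(π×185.0) = 3.606×10^6 mm³.
d = (3.606×10^6)^(1/3) = 153.4 mm.

d = 153 mm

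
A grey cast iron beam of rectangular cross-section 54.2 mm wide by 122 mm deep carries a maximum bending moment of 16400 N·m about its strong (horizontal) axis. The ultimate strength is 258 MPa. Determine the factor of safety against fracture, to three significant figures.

Section modulus S = bh²/6 = 54.2×122²/6 = 134500 mm³.
σ = M/S = 1.6400×10^7/134500 = 122.0 MPa.
n = 258/122.0 = 2.115.

n = 2.12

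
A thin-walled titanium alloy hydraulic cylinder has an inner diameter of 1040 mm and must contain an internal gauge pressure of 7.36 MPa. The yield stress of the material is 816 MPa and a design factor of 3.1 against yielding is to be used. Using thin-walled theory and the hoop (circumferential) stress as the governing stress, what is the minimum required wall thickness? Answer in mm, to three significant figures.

t = 14.5 mm

σ_allow = 816/3.1 = 263.2 MPa.
Hoop stress σ_h = pD/(2t), so t = pD/(2σ_allow) = 7.36×1040/(2×263.2) = 14.54 mm.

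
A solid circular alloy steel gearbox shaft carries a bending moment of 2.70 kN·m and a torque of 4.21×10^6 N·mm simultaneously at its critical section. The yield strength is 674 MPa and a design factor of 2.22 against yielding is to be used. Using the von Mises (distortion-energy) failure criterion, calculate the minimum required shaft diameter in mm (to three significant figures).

σ_allow = σ_y/n = 674/2.22 = 303.6 MPa.
For a solid shaft σ_b = 32M/(πd³) and τ = 16T/(πd³), so the von Mises stress is σ' = (16/πd³)·√(4M²+3T²).
√(4M²+3T²) = √(4×(2.700×10^6)² + 3×(4.210×10^6)²) = 9.074×10^6 N·mm.
d³ = 16×9.074×10^6/(π×303.6) = 152200 mm³.
d = 53.39 mm.

d = 53.4 mm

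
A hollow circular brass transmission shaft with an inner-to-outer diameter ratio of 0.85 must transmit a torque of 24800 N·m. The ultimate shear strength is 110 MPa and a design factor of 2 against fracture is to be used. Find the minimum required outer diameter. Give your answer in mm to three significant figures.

τ_allow = 110/2 = 55.00 MPa.
For a hollow shaft τ = 16T/[πd_o³(1−k⁴)] with k = 0.85, so 1−k⁴ = 0.4780.
d_o³ = 16T/[π τ_allow (1−k⁴)] = 16×2.4800×10^7/(π×55.00×0.4780) = 4.804×10^6 mm³.
d_o = 168.7 mm.

d_o = 169 mm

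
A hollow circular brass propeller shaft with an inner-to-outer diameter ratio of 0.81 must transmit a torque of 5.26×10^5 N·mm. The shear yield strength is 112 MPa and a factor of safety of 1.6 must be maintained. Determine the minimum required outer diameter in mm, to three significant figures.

τ_allow = 112/1.6 = 70.00 MPa.
For a hollow shaft τ = 16T/[πd_o³(1−k⁴)] with k = 0.81, so 1−k⁴ = 0.5695.
d_o³ = 16T/[π τ_allow (1−k⁴)] = 16×526000/(π×70.00×0.5695) = 67200 mm³.
d_o = 40.65 mm.

d_o = 40.7 mm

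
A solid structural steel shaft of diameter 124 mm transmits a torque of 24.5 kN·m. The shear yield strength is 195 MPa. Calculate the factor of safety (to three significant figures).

n = 2.98

τ = 16T/(πd³) = 16×2.4500×10^7/(π×124³) = 65.44 MPa.
n = τ_limit/τ = 195/65.44 = 2.980.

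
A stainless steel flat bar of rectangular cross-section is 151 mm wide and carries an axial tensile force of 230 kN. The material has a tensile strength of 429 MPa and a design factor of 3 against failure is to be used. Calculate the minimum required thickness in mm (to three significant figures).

t = 10.7 mm

σ_allow = 429/3 = 143.0 MPa.
Required area A = F/σ_allow = 230000/143.0 = 1608 mm².
t = A/w = 1608/151 = 10.65 mm.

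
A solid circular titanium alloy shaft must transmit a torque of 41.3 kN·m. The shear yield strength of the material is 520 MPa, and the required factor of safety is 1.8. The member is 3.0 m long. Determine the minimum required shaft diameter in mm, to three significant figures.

Allowable shear stress τ_allow = 520/1.8 = 288.9 MPa.
For a solid shaft τ = 16T/(πd³), so d³ = 16T/(π τ_allow) = 16×4.1300×10^7/(π×288.9) = 728100 mm³.
d = (728100)^(1/3) = 89.96 mm.

d = 90.0 mm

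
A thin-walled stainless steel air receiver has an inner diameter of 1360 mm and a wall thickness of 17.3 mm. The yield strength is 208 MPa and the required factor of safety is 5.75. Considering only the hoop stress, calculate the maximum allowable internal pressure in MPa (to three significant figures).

p_allow = 0.920 MPa

σ_allow = 208/5.75 = 36.17 MPa.
σ_h = pD/(2t) → p_allow = 2σ_allow t/D = 2×36.17×17.3/1360 = 0.9203 MPa.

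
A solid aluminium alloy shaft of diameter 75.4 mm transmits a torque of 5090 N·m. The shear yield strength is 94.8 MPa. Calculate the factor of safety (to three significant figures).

τ = 16T/(πd³) = 16×5090000/(π×75.4³) = 60.47 MPa.
n = τ_limit/τ = 94.8/60.47 = 1.568.

n = 1.57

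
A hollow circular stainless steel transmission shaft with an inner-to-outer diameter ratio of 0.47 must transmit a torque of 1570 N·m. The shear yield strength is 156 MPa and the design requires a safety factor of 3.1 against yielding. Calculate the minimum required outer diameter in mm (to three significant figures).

τ_allow = 156/3.1 = 50.32 MPa.
For a hollow shaft τ = 16T/[πd_o³(1−k⁴)] with k = 0.47, so 1−k⁴ = 0.9512.
d_o³ = 16T/[π τ_allow (1−k⁴)] = 16×1570000/(π×50.32×0.9512) = 167000 mm³.
d_o = 55.07 mm.

d_o = 55.1 mm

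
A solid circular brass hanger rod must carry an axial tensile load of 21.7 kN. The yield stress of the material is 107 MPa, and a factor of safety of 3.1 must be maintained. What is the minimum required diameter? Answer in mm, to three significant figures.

Allowable stress σ_allow = 107/3.1 = 34.52 MPa.
Required area A = F/σ_allow = 21700/34.52 = 628.7 mm².
A = πd²/4 → d = √(4A/π) = 28.29 mm.

d = 28.3 mm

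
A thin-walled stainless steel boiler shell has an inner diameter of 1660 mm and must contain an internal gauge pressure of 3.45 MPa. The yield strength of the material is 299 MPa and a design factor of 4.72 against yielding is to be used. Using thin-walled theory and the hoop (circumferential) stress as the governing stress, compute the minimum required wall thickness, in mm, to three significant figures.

σ_allow = 299/4.72 = 63.35 MPa.
Hoop stress σ_h = pD/(2t), so t = pD/(2σ_allow) = 3.45×1660/(2×63.35) = 45.20 mm.

t = 45.2 mm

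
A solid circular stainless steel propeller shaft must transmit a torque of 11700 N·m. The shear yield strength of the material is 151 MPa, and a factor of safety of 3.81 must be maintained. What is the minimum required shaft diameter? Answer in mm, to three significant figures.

Allowable shear stress τ_allow = 151/3.81 = 39.63 MPa.
For a solid shaft τ = 16T/(πd³), so d³ = 16T/(π τ_allow) = 16×1.1700×10^7/(π×39.63) = 1.504×10^6 mm³.
d = (1.504×10^6)^(1/3) = 114.6 mm.

d = 115 mm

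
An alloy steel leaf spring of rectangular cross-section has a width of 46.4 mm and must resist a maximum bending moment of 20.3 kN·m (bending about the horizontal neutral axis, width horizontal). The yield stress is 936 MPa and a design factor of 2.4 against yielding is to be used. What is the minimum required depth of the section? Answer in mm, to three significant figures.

σ_allow = 936/2.4 = 390.0 MPa.
For a rectangular section σ = 6M/(bh²), so h² = 6M/(b σ_allow) = 6×2.0300×10^7/(46.4×390.0) = 6731 mm².
h = 82.04 mm.

h = 82.0 mm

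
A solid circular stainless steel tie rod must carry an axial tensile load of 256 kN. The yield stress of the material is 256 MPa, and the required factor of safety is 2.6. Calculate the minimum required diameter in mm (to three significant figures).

d = 57.5 mm

Allowable stress σ_allow = 256/2.6 = 98.46 MPa.
Required area A = F/σ_allow = 256000/98.46 = 2600 mm².
A = πd²/4 → d = √(4A/π) = 57.54 mm.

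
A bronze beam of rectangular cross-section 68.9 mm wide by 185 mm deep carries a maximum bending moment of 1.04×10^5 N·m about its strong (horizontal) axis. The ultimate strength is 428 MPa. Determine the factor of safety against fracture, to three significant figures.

Section modulus S = bh²/6 = 68.9×185²/6 = 393000 mm³.
σ = M/S = 1.0400×10^8/393000 = 264.6 MPa.
n = 428/264.6 = 1.617.

n = 1.62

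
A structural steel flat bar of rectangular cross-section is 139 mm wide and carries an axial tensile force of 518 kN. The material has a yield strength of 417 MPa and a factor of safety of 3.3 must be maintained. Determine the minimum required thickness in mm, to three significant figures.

t = 29.5 mm

σ_allow = 417/3.3 = 126.4 MPa.
Required area A = F/σ_allow = 518000/126.4 = 4099 mm².
t = A/w = 4099/139 = 29.49 mm.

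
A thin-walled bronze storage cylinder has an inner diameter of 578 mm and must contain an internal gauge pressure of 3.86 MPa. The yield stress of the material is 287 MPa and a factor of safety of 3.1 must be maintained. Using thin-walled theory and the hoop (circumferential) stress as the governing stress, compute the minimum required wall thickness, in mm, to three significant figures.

σ_allow = 287/3.1 = 92.58 MPa.
Hoop stress σ_h = pD/(2t), so t = pD/(2σ_allow) = 3.86×578/(2×92.58) = 12.05 mm.

t = 12.0 mm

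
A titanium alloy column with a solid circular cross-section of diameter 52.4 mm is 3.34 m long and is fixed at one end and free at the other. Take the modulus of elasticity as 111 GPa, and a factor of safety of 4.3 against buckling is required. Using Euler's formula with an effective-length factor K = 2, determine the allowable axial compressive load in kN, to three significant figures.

I = πd⁴/64 = π×52.4⁴/64 = 370100 mm⁴.
Effective length L_e = KL = 2×3.34 m = 6680 mm.
Euler critical load P_cr = π²EI/L_e² = π²×111000×370100/6680² = 9086 N.
P_allow = P_cr/n = 9086/4.3 = 2113 N.

P_allow = 2.11 kN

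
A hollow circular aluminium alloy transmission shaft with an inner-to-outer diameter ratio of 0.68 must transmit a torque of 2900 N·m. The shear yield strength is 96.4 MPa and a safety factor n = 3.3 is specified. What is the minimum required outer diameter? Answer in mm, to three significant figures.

τ_allow = 96.4/3.3 = 29.21 MPa.
For a hollow shaft τ = 16T/[πd_o³(1−k⁴)] with k = 0.68, so 1−k⁴ = 0.7862.
d_o³ = 16T/[π τ_allow (1−k⁴)] = 16×2900000/(π×29.21×0.7862) = 643100 mm³.
d_o = 86.32 mm.

d_o = 86.3 mm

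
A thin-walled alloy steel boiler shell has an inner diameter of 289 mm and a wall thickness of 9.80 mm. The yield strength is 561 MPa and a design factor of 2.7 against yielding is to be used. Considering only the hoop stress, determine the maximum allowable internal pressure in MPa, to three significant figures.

σ_allow = 561/2.7 = 207.8 MPa.
σ_h = pD/(2t) → p_allow = 2σ_allow t/D = 2×207.8×9.80/289 = 14.09 MPa.

p_allow = 14.1 MPa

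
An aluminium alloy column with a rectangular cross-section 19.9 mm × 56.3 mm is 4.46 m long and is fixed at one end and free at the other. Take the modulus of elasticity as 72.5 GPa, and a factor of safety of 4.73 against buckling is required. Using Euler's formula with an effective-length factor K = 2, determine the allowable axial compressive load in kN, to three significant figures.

Buckling occurs about the weak axis: I_min = h·b³/12 = 56.3×19.9³/12 = 36970 mm⁴ (b = 19.9 mm is the smaller dimension).
Effective length L_e = KL = 2×4.46 m = 8920 mm.
Euler critical load P_cr = π²EI/L_e² = π²×72500×36970/8920² = 332.5 N.
P_allow = P_cr/n = 332.5/4.73 = 70.30 N.

P_allow = 0.0703 kN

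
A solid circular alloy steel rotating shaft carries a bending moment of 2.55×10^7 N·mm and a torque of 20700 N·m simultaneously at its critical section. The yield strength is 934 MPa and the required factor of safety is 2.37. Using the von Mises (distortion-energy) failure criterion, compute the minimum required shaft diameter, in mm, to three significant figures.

σ_allow = σ_y/n = 934/2.37 = 394.1 MPa.
For a solid shaft σ_b = 32M/(πd³) and τ = 16T/(πd³), so the von Mises stress is σ' = (16/πd³)·√(4M²+3T²).
√(4M²+3T²) = √(4×(2.550×10^7)² + 3×(2.070×10^7)²) = 6.234×10^7 N·mm.
d³ = 16×6.234×10^7/(π×394.1) = 805700 mm³.
d = 93.05 mm.

d = 93.1 mm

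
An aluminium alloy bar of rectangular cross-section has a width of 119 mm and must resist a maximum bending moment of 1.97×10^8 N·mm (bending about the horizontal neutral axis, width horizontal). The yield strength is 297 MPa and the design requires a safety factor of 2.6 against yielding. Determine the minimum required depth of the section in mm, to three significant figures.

σ_allow = 297/2.6 = 114.2 MPa.
For a rectangular section σ = 6M/(bh²), so h² = 6M/(b σ_allow) = 6×1.9700×10^8/(119×114.2) = 86950 mm².
h = 294.9 mm.

h = 295 mm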